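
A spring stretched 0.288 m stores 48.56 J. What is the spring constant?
k = 2·PE/x² = 2·48.56/(0.288)² = 1171 N/m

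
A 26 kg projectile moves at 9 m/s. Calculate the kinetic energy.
KE = ½mv² = ½(26)(9)² = 1053.0 J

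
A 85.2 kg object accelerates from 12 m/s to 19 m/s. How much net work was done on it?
W = ΔKE = ½m(v₂² − v₁²) = ½(85.2)(19² − 12²) = 9244.2 J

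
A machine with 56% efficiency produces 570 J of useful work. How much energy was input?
W_in = W_out/η = 570/0.56 = 1018 J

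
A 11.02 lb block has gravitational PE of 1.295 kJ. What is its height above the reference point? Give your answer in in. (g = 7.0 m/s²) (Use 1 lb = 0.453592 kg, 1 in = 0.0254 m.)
Convert to SI: m = 4.99858 kg, PE = 1295.0 J
h = PE/(mg) = 1295.0/(4.99858·7.0) = 37.0105 m = 1457 in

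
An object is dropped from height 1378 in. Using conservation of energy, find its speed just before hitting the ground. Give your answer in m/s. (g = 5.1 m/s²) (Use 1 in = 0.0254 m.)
Convert to SI: h = 35.0012 m
mgh = ½mv² ⇒ v = √(2gh) = √(2·5.1·35.0012) = 18.89 m/s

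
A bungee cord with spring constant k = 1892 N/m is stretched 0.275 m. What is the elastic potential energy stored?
PE = ½kx² = ½(1892)(0.275)² = 71.54 J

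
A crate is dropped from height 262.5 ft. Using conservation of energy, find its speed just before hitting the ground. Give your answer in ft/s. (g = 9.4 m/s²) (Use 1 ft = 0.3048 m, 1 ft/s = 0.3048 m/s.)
Convert to SI: h = 80.01 m
mgh = ½mv² ⇒ v = √(2gh) = √(2·9.4·80.01) = 38.7839 m/s = 127.2 ft/s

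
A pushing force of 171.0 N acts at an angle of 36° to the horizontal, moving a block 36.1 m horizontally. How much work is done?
W = F·d·cosθ = (171.0)(36.1)cos(36°) = 4994 J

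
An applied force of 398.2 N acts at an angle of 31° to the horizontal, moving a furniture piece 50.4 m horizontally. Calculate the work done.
W = F·d·cosθ = (398.2)(50.4)cos(31°) = 17200 J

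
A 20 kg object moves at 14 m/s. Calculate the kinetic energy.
KE = ½mv² = ½(20)(14)² = 1960.0 J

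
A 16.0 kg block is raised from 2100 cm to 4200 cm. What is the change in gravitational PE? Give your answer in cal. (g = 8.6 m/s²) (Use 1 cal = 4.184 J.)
Convert to SI: m = 16.0 kg, Δh = 21.0 m
ΔPE = mgΔh = (16.0)(8.6)(21.0) = 2889.6 J = 690.6 cal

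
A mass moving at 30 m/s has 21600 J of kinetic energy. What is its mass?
m = 2·KE/v² = 2·21600/(30)² = 48.0 kg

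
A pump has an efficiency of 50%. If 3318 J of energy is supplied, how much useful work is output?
W_out = η·W_in = 0.5·3318 = 1659.0 J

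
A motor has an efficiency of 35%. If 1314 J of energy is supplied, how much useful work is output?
W_out = η·W_in = 0.35·1314 = 459.9 J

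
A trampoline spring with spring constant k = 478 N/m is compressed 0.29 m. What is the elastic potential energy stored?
PE = ½kx² = ½(478)(0.29)² = 20.1 J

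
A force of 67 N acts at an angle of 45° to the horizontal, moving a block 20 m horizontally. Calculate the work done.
W = F·d·cosθ = (67)(20)cos(45°) = 947.5 J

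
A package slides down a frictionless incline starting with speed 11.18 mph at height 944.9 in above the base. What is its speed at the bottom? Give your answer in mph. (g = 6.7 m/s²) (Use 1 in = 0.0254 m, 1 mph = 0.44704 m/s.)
Convert to SI: v₀ = 4.99791 m/s, h = 24.0005 m
½mv₀² + mgh = ½mv² ⇒ v = √(v₀² + 2gh) = √(4.99791² + 2·6.7·24.0005) = 18.6168 m/s = 41.64 mph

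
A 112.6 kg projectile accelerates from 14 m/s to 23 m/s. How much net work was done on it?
W = ΔKE = ½m(v₂² − v₁²) = ½(112.6)(23² − 14²) = 18747.9 J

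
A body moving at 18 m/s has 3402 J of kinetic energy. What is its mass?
m = 2·KE/v² = 2·3402/(18)² = 21.0 kg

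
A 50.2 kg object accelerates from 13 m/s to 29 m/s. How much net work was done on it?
W = ΔKE = ½m(v₂² − v₁²) = ½(50.2)(29² − 13²) = 16867.2 J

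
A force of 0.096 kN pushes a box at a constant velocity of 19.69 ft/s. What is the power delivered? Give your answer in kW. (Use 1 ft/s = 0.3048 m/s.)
Convert to SI: F = 96.0 N, v = 6.00151 m/s
P = Fv = (96.0)(6.00151) = 576.145 W = 0.5761 kW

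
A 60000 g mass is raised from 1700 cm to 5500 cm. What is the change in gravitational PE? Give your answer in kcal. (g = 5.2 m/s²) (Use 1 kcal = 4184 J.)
Convert to SI: m = 60.0 kg, Δh = 38.0 m
ΔPE = mgΔh = (60.0)(5.2)(38.0) = 11856.0 J = 2.834 kcal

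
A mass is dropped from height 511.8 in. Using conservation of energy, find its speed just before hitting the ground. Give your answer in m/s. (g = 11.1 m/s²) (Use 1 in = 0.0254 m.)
Convert to SI: h = 12.9997 m
mgh = ½mv² ⇒ v = √(2gh) = √(2·11.1·12.9997) = 16.99 m/s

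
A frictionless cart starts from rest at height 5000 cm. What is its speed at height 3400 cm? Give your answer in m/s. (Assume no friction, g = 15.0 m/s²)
Convert to SI: h₁−h₂ = 16.0 m
mgh₁ = mgh₂ + ½mv² ⇒ v = √(2g(h₁−h₂)) = √(2·15.0·16.0) = 21.91 m/s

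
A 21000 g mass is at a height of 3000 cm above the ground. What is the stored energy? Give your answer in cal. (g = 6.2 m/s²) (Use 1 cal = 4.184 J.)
Convert to SI: m = 21.0 kg, h = 30.0 m
PE = mgh = (21.0)(6.2)(30.0) = 3906.0 J = 933.6 cal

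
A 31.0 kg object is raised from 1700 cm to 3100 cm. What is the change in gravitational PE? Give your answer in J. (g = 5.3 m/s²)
Convert to SI: m = 31.0 kg, Δh = 14.0 m
ΔPE = mgΔh = (31.0)(5.3)(14.0) = 2300 J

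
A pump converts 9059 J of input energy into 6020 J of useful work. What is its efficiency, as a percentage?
η = W_out/W_in = 6020/9059 = 66.45%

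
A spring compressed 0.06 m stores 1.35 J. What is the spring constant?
k = 2·PE/x² = 2·1.35/(0.06)² = 750.0 N/m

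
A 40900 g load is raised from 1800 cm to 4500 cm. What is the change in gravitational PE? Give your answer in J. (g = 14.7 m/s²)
Convert to SI: m = 40.9 kg, Δh = 27.0 m
ΔPE = mgΔh = (40.9)(14.7)(27.0) = 16230 J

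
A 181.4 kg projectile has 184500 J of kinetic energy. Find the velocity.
v = √(2·KE/m) = √(2·184500/181.4) = 45.1 m/s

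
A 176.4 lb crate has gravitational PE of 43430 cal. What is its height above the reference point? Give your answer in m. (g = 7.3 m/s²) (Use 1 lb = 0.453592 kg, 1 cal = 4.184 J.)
Convert to SI: m = 80.0136 kg, PE = 181711 J
h = PE/(mg) = 181711/(80.0136·7.3) = 311.1 m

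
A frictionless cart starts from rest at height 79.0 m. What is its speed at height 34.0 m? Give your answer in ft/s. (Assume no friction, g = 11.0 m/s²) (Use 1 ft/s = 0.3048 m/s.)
mgh₁ = mgh₂ + ½mv² ⇒ v = √(2g(h₁−h₂)) = √(2·11.0·45.0) = 31.4643 m/s = 103.2 ft/s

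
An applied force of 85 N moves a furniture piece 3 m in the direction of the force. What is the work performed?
W = F·d = (85)(3) = 255.0 J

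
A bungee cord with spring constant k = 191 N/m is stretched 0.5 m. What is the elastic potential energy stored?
PE = ½kx² = ½(191)(0.5)² = 23.88 J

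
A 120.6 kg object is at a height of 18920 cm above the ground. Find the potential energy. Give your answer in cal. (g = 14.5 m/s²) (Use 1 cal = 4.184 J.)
Convert to SI: m = 120.6 kg, h = 189.2 m
PE = mgh = (120.6)(14.5)(189.2) = 330854 J = 79080 cal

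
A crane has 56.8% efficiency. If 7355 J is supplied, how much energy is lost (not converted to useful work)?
W_lost = W_in(1 − η) = 7355·(1 − 0.568) = 3177 J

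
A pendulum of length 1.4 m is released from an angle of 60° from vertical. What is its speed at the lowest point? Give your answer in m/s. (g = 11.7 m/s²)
h = L(1 − cosθ) = 1.4(1 − cos60°) = 0.7 m
v = √(2gh) = √(2·11.7·0.7) = 4.047 m/s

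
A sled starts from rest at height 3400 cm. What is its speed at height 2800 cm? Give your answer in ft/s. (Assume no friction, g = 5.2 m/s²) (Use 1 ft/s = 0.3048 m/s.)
Convert to SI: h₁−h₂ = 6.0 m
mgh₁ = mgh₂ + ½mv² ⇒ v = √(2g(h₁−h₂)) = √(2·5.2·6.0) = 7.89937 m/s = 25.92 ft/s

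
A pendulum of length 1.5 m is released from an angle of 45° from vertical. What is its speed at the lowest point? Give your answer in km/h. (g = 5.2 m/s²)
h = L(1 − cosθ) = 1.5(1 − cos45°) = 0.43934 m
v = √(2gh) = √(2·5.2·0.43934) = 2.13755 m/s = 7.695 km/h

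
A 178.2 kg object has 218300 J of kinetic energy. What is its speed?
v = √(2·KE/m) = √(2·218300/178.2) = 49.5 m/s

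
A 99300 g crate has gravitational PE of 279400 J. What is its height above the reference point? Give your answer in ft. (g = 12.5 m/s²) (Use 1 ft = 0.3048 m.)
Convert to SI: m = 99.3 kg, PE = 279400 J
h = PE/(mg) = 279400/(99.3·12.5) = 225.096 m = 738.5 ft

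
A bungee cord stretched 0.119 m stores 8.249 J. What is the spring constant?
k = 2·PE/x² = 2·8.249/(0.119)² = 1165 N/m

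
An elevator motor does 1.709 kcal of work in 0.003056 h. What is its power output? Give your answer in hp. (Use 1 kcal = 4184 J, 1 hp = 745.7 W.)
Convert to SI: W = 7150.46 J, t = 11.0016 s
P = W/t = 7150.46/11.0016 = 649.947 W = 0.8716 hp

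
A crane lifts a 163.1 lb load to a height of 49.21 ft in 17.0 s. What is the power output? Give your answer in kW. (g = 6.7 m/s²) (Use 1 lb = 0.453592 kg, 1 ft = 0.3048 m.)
Convert to SI: m = 73.9809 kg, h = 14.9992 m, t = 17.0 s
P = mgh/t = (73.9809)(6.7)(14.9992)/17.0 = 437.334 W = 0.4373 kW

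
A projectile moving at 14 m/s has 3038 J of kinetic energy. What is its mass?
m = 2·KE/v² = 2·3038/(14)² = 31.0 kg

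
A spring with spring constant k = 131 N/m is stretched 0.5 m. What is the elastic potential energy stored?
PE = ½kx² = ½(131)(0.5)² = 16.38 J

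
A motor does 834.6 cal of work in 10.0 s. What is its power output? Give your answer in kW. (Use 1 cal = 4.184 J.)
Convert to SI: W = 3491.97 J, t = 10.0 s
P = W/t = 3491.97/10.0 = 349.197 W = 0.3492 kW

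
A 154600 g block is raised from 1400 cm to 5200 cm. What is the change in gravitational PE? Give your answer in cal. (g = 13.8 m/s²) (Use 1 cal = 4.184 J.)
Convert to SI: m = 154.6 kg, Δh = 38.0 m
ΔPE = mgΔh = (154.6)(13.8)(38.0) = 81072.2 J = 19380 cal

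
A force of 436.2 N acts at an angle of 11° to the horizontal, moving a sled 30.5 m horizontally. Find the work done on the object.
W = F·d·cosθ = (436.2)(30.5)cos(11°) = 13060 J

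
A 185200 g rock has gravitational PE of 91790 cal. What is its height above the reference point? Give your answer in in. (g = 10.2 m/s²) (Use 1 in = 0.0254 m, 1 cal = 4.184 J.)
Convert to SI: m = 185.2 kg, PE = 384049 J
h = PE/(mg) = 384049/(185.2·10.2) = 203.304 m = 8004 in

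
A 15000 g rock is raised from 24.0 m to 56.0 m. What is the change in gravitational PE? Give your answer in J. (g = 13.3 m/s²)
Convert to SI: m = 15.0 kg, Δh = 32.0 m
ΔPE = mgΔh = (15.0)(13.3)(32.0) = 6384 J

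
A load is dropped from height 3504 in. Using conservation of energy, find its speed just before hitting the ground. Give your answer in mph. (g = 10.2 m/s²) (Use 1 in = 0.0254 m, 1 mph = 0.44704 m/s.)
Convert to SI: h = 89.0016 m
mgh = ½mv² ⇒ v = √(2gh) = √(2·10.2·89.0016) = 42.6102 m/s = 95.32 mph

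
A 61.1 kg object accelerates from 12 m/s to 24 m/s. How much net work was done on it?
W = ΔKE = ½m(v₂² − v₁²) = ½(61.1)(24² − 12²) = 13197.6 J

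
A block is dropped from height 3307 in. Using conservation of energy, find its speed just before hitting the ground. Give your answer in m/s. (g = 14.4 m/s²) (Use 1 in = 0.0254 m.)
Convert to SI: h = 83.9978 m
mgh = ½mv² ⇒ v = √(2gh) = √(2·14.4·83.9978) = 49.18 m/s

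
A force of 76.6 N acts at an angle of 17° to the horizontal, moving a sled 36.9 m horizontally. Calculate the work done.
W = F·d·cosθ = (76.6)(36.9)cos(17°) = 2703 J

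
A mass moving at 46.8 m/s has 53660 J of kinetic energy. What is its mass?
m = 2·KE/v² = 2·53660/(46.8)² = 49.0 kg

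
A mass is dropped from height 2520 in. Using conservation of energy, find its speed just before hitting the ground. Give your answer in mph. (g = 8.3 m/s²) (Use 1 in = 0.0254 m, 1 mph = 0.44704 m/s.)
Convert to SI: h = 64.008 m
mgh = ½mv² ⇒ v = √(2gh) = √(2·8.3·64.008) = 32.5965 m/s = 72.92 mph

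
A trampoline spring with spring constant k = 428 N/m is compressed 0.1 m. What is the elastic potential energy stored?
PE = ½kx² = ½(428)(0.1)² = 2.14 J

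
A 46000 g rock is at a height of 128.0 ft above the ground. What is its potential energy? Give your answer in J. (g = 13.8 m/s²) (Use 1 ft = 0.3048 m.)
Convert to SI: m = 46.0 kg, h = 39.0144 m
PE = mgh = (46.0)(13.8)(39.0144) = 24770 J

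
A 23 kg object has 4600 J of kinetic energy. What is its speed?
v = √(2·KE/m) = √(2·4600/23) = 20.0 m/s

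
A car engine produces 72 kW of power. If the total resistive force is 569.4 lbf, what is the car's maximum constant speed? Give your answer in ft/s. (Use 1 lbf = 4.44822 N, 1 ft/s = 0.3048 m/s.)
Convert to SI: F = 2532.82 N
P = Fv ⇒ v = P/F = 72000 W/2532.82 N = 28.4269 m/s = 93.26 ft/s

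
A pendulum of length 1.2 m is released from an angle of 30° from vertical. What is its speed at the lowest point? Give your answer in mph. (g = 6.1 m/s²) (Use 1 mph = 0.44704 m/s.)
h = L(1 − cosθ) = 1.2(1 − cos30°) = 0.16077 m
v = √(2gh) = √(2·6.1·0.16077) = 1.4005 m/s = 3.133 mph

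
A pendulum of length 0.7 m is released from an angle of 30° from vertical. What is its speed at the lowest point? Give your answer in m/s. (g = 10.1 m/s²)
h = L(1 − cosθ) = 0.7(1 − cos30°) = 0.0937822 m
v = √(2gh) = √(2·10.1·0.0937822) = 1.376 m/s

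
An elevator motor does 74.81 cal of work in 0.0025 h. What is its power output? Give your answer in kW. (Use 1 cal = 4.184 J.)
Convert to SI: W = 313.005 J, t = 9.0 s
P = W/t = 313.005/9.0 = 34.7783 W = 0.03478 kW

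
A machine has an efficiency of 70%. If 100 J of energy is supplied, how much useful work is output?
W_out = η·W_in = 0.7·100 = 70.0 J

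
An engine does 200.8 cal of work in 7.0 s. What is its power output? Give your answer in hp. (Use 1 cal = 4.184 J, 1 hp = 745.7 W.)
Convert to SI: W = 840.147 J, t = 7.0 s
P = W/t = 840.147/7.0 = 120.021 W = 0.161 hp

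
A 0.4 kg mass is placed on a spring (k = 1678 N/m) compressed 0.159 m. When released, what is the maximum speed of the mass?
½kx² = ½mv² ⇒ v = x√(k/m) = (0.159)√(1678/0.4) = 10.3 m/s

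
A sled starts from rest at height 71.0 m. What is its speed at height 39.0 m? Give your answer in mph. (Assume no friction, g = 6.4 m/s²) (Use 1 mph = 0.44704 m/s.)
mgh₁ = mgh₂ + ½mv² ⇒ v = √(2g(h₁−h₂)) = √(2·6.4·32.0) = 20.2386 m/s = 45.27 mph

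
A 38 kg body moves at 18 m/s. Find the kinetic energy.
KE = ½mv² = ½(38)(18)² = 6156.0 J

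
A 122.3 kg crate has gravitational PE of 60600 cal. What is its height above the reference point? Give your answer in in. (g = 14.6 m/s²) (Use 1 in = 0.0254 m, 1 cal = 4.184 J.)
Convert to SI: m = 122.3 kg, PE = 253550 J
h = PE/(mg) = 253550/(122.3·14.6) = 141.999 m = 5591 in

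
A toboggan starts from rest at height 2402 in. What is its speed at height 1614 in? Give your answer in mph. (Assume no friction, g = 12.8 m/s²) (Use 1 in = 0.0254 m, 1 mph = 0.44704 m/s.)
Convert to SI: h₁−h₂ = 20.0152 m
mgh₁ = mgh₂ + ½mv² ⇒ v = √(2g(h₁−h₂)) = √(2·12.8·20.0152) = 22.636 m/s = 50.64 mph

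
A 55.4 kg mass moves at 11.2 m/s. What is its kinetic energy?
KE = ½mv² = ½(55.4)(11.2)² = 3475 J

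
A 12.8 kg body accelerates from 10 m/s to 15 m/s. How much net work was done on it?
W = ΔKE = ½m(v₂² − v₁²) = ½(12.8)(15² − 10²) = 800.0 J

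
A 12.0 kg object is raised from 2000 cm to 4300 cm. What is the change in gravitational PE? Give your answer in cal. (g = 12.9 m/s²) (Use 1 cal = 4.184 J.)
Convert to SI: m = 12.0 kg, Δh = 23.0 m
ΔPE = mgΔh = (12.0)(12.9)(23.0) = 3560.4 J = 851.0 cal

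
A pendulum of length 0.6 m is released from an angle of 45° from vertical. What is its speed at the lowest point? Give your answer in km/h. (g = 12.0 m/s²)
h = L(1 − cosθ) = 0.6(1 − cos45°) = 0.175736 m
v = √(2gh) = √(2·12.0·0.175736) = 2.05369 m/s = 7.393 km/h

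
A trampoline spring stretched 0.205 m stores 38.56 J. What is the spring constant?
k = 2·PE/x² = 2·38.56/(0.205)² = 1835 N/m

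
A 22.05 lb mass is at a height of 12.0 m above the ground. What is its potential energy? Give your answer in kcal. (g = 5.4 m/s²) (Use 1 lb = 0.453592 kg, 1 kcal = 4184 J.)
Convert to SI: m = 10.0017 kg, h = 12.0 m
PE = mgh = (10.0017)(5.4)(12.0) = 648.11 J = 0.1549 kcal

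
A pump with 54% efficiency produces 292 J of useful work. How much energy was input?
W_in = W_out/η = 292/0.54 = 540.7 J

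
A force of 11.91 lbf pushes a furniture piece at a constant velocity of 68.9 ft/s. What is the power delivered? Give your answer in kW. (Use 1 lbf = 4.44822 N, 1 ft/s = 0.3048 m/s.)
Convert to SI: F = 52.9783 N, v = 21.0007 m/s
P = Fv = (52.9783)(21.0007) = 1112.58 W = 1.113 kW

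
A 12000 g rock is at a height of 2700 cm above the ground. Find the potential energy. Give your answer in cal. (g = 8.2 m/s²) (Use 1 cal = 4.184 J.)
Convert to SI: m = 12.0 kg, h = 27.0 m
PE = mgh = (12.0)(8.2)(27.0) = 2656.8 J = 635.0 cal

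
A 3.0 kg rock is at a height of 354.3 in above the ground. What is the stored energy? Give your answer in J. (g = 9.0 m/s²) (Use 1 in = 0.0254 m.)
Convert to SI: m = 3.0 kg, h = 8.99922 m
PE = mgh = (3.0)(9.0)(8.99922) = 243.0 J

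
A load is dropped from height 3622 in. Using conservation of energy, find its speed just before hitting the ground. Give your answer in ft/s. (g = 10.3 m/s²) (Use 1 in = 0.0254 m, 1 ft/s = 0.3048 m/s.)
Convert to SI: h = 91.9988 m
mgh = ½mv² ⇒ v = √(2gh) = √(2·10.3·91.9988) = 43.5336 m/s = 142.8 ft/s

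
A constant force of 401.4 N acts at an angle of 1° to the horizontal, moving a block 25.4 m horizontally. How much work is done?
W = F·d·cosθ = (401.4)(25.4)cos(1°) = 10190 J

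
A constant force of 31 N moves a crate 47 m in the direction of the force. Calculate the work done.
W = F·d = (31)(47) = 1457 J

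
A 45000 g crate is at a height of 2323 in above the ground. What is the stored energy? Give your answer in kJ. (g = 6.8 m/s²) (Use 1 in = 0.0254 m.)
Convert to SI: m = 45.0 kg, h = 59.0042 m
PE = mgh = (45.0)(6.8)(59.0042) = 18055.3 J = 18.06 kJ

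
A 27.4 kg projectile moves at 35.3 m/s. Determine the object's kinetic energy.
KE = ½mv² = ½(27.4)(35.3)² = 17070 J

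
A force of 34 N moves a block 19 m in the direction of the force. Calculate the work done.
W = F·d = (34)(19) = 646.0 J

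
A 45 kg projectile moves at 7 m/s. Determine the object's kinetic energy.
KE = ½mv² = ½(45)(7)² = 1102.5 J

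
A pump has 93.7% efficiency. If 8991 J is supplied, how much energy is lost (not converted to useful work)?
W_lost = W_in(1 − η) = 8991·(1 − 0.937) = 566.4 J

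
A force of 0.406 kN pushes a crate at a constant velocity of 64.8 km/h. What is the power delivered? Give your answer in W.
Convert to SI: F = 406.0 N, v = 18.0 m/s
P = Fv = (406.0)(18.0) = 7308 W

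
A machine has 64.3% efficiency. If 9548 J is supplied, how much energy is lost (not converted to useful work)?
W_lost = W_in(1 − η) = 9548·(1 − 0.643) = 3409 J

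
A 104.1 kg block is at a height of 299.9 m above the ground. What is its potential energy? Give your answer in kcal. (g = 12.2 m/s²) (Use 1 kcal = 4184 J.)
PE = mgh = (104.1)(12.2)(299.9) = 380879 J = 91.03 kcal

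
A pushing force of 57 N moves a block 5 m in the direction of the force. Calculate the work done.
W = F·d = (57)(5) = 285.0 J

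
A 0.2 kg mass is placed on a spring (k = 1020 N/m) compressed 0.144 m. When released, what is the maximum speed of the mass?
½kx² = ½mv² ⇒ v = x√(k/m) = (0.144)√(1020/0.2) = 10.28 m/s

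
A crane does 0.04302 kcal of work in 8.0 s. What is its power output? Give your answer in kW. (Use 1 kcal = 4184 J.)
Convert to SI: W = 179.996 J, t = 8.0 s
P = W/t = 179.996/8.0 = 22.4995 W = 0.0225 kW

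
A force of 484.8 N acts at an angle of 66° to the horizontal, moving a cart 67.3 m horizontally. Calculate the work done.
W = F·d·cosθ = (484.8)(67.3)cos(66°) = 13270 J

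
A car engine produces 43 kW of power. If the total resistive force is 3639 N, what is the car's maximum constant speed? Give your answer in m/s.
P = Fv ⇒ v = P/F = 43000 W/3639.0 N = 11.82 m/s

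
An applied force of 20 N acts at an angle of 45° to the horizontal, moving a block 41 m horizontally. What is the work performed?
W = F·d·cosθ = (20)(41)cos(45°) = 579.8 J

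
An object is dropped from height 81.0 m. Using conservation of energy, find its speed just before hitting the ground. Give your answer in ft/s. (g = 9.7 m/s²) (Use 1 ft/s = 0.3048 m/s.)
mgh = ½mv² ⇒ v = √(2gh) = √(2·9.7·81.0) = 39.6409 m/s = 130.1 ft/s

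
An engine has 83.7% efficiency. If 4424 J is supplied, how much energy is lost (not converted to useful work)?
W_lost = W_in(1 − η) = 4424·(1 − 0.837) = 721.1 J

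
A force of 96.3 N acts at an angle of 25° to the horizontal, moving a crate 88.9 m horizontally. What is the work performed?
W = F·d·cosθ = (96.3)(88.9)cos(25°) = 7759 J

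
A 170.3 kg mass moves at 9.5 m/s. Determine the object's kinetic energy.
KE = ½mv² = ½(170.3)(9.5)² = 7685 J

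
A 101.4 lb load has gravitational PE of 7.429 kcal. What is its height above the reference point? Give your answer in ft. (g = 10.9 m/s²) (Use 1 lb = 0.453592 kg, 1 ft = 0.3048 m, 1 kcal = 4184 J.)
Convert to SI: m = 45.9942 kg, PE = 31082.9 J
h = PE/(mg) = 31082.9/(45.9942·10.9) = 62.0001 m = 203.4 ft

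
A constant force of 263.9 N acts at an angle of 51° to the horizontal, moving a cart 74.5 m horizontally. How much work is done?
W = F·d·cosθ = (263.9)(74.5)cos(51°) = 12370 J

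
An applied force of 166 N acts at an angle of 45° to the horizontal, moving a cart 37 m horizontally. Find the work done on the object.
W = F·d·cosθ = (166)(37)cos(45°) = 4343 J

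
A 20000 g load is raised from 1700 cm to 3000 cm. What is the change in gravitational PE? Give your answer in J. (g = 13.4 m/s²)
Convert to SI: m = 20.0 kg, Δh = 13.0 m
ΔPE = mgΔh = (20.0)(13.4)(13.0) = 3484 J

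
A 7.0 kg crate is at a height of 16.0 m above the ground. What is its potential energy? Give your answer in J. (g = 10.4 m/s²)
PE = mgh = (7.0)(10.4)(16.0) = 1165 J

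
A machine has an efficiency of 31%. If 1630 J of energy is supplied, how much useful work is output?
W_out = η·W_in = 0.31·1630 = 505.3 J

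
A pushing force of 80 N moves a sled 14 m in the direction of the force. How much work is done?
W = F·d = (80)(14) = 1120 J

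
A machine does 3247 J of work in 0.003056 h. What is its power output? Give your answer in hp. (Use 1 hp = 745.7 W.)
Convert to SI: W = 3247.0 J, t = 11.0016 s
P = W/t = 3247.0/11.0016 = 295.139 W = 0.3958 hp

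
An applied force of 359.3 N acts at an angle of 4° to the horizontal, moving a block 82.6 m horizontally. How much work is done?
W = F·d·cosθ = (359.3)(82.6)cos(4°) = 29610 J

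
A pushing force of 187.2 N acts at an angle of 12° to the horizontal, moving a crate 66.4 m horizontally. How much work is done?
W = F·d·cosθ = (187.2)(66.4)cos(12°) = 12160 J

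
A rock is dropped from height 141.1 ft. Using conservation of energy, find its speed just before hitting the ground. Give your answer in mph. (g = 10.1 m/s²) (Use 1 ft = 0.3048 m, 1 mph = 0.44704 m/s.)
Convert to SI: h = 43.0073 m
mgh = ½mv² ⇒ v = √(2gh) = √(2·10.1·43.0073) = 29.4745 m/s = 65.93 mph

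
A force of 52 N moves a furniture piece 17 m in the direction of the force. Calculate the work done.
W = F·d = (52)(17) = 884.0 J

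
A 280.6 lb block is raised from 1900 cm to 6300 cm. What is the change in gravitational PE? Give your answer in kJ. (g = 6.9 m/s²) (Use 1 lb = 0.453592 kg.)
Convert to SI: m = 127.278 kg, Δh = 44.0 m
ΔPE = mgΔh = (127.278)(6.9)(44.0) = 38641.6 J = 38.64 kJ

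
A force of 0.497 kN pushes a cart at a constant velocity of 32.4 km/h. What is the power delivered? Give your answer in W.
Convert to SI: F = 497.0 N, v = 9.0 m/s
P = Fv = (497.0)(9.0) = 4473 W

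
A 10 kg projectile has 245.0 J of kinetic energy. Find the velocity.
v = √(2·KE/m) = √(2·245.0/10) = 7.0 m/s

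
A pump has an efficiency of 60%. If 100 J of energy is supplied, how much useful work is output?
W_out = η·W_in = 0.6·100 = 60.0 J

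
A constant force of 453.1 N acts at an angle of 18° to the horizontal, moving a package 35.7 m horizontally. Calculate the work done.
W = F·d·cosθ = (453.1)(35.7)cos(18°) = 15380 J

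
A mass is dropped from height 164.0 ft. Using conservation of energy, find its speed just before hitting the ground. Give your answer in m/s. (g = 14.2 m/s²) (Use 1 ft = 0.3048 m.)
Convert to SI: h = 49.9872 m
mgh = ½mv² ⇒ v = √(2gh) = √(2·14.2·49.9872) = 37.68 m/s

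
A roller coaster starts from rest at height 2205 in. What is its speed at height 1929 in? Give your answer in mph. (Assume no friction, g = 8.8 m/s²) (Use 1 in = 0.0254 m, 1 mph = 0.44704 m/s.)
Convert to SI: h₁−h₂ = 7.0104 m
mgh₁ = mgh₂ + ½mv² ⇒ v = √(2g(h₁−h₂)) = √(2·8.8·7.0104) = 11.1078 m/s = 24.85 mph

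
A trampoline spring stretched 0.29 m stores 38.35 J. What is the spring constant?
k = 2·PE/x² = 2·38.35/(0.29)² = 912.0 N/m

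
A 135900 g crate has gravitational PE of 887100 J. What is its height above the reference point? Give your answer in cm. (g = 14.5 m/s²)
Convert to SI: m = 135.9 kg, PE = 887100 J
h = PE/(mg) = 887100/(135.9·14.5) = 450.179 m = 45020 cm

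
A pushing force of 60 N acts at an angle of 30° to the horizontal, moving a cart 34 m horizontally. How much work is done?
W = F·d·cosθ = (60)(34)cos(30°) = 1767 J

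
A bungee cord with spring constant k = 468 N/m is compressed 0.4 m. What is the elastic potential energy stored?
PE = ½kx² = ½(468)(0.4)² = 37.44 J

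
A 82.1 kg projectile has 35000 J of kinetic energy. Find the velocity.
v = √(2·KE/m) = √(2·35000/82.1) = 29.2 m/s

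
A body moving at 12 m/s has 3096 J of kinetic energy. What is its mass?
m = 2·KE/v² = 2·3096/(12)² = 43.0 kg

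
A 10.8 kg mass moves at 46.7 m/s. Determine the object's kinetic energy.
KE = ½mv² = ½(10.8)(46.7)² = 11780 J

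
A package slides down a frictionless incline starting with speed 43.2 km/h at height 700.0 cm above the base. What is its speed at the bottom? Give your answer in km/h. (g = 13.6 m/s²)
Convert to SI: v₀ = 12.0 m/s, h = 7.0 m
½mv₀² + mgh = ½mv² ⇒ v = √(v₀² + 2gh) = √(12.0² + 2·13.6·7.0) = 18.2866 m/s = 65.83 km/h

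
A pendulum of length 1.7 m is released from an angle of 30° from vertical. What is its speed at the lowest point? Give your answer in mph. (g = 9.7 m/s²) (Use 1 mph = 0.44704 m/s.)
h = L(1 − cosθ) = 1.7(1 − cos30°) = 0.227757 m
v = √(2gh) = √(2·9.7·0.227757) = 2.10202 m/s = 4.702 mph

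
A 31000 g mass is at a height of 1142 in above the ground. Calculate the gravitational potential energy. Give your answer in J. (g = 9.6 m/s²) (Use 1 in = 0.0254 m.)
Convert to SI: m = 31.0 kg, h = 29.0068 m
PE = mgh = (31.0)(9.6)(29.0068) = 8632 J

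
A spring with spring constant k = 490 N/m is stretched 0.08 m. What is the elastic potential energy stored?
PE = ½kx² = ½(490)(0.08)² = 1.568 J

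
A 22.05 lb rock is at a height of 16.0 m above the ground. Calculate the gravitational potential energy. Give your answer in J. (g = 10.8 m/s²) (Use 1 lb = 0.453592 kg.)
Convert to SI: m = 10.0017 kg, h = 16.0 m
PE = mgh = (10.0017)(10.8)(16.0) = 1728 J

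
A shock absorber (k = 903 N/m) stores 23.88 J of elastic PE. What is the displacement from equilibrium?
x = √(2·PE/k) = √(2·23.88/903) = 0.23 m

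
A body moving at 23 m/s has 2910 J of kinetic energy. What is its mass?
m = 2·KE/v² = 2·2910/(23)² = 11.0 kg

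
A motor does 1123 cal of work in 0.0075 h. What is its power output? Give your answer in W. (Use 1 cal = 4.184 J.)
Convert to SI: W = 4698.63 J, t = 27.0 s
P = W/t = 4698.63/27.0 = 174.0 W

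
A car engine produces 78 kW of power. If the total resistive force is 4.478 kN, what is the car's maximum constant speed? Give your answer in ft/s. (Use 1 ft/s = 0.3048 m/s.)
Convert to SI: F = 4478.0 N
P = Fv ⇒ v = P/F = 78000 W/4478.0 N = 17.4185 m/s = 57.15 ft/s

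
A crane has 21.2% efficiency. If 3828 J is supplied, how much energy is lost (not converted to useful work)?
W_lost = W_in(1 − η) = 3828·(1 − 0.212) = 3016 J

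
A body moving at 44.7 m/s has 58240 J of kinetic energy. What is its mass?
m = 2·KE/v² = 2·58240/(44.7)² = 58.3 kg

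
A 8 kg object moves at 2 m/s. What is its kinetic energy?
KE = ½mv² = ½(8)(2)² = 16.0 J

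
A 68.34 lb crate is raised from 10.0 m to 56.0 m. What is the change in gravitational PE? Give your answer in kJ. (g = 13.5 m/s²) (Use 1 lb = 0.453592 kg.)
Convert to SI: m = 30.9985 kg, Δh = 46.0 m
ΔPE = mgΔh = (30.9985)(13.5)(46.0) = 19250.1 J = 19.25 kJ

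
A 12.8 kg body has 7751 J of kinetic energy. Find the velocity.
v = √(2·KE/m) = √(2·7751/12.8) = 34.8 m/s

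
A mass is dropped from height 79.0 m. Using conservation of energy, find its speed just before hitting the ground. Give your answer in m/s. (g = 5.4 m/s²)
mgh = ½mv² ⇒ v = √(2gh) = √(2·5.4·79.0) = 29.21 m/s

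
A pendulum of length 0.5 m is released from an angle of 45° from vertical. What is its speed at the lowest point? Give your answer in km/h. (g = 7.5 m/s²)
h = L(1 − cosθ) = 0.5(1 − cos45°) = 0.146447 m
v = √(2gh) = √(2·7.5·0.146447) = 1.48213 m/s = 5.336 km/h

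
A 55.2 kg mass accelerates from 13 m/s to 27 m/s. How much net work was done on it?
W = ΔKE = ½m(v₂² − v₁²) = ½(55.2)(27² − 13²) = 15456.0 J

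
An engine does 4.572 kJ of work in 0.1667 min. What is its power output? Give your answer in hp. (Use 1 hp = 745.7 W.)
Convert to SI: W = 4572.0 J, t = 10.002 s
P = W/t = 4572.0/10.002 = 457.109 W = 0.613 hp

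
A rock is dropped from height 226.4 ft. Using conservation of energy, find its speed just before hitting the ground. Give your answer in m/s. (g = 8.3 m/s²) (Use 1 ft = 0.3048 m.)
Convert to SI: h = 69.0067 m
mgh = ½mv² ⇒ v = √(2gh) = √(2·8.3·69.0067) = 33.85 m/s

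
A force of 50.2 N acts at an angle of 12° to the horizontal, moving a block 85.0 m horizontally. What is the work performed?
W = F·d·cosθ = (50.2)(85.0)cos(12°) = 4174 J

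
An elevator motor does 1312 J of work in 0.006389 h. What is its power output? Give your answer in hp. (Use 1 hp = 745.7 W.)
Convert to SI: W = 1312.0 J, t = 23.0004 s
P = W/t = 1312.0/23.0004 = 57.0425 W = 0.0765 hp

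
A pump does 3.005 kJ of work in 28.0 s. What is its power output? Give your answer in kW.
Convert to SI: W = 3005.0 J, t = 28.0 s
P = W/t = 3005.0/28.0 = 107.321 W = 0.1073 kW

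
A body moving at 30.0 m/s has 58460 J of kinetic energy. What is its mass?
m = 2·KE/v² = 2·58460/(30.0)² = 129.9 kg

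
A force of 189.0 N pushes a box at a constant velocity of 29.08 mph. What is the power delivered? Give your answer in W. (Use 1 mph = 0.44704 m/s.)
Convert to SI: F = 189.0 N, v = 12.9999 m/s
P = Fv = (189.0)(12.9999) = 2457 W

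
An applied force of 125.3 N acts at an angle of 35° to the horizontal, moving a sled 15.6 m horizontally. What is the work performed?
W = F·d·cosθ = (125.3)(15.6)cos(35°) = 1601 J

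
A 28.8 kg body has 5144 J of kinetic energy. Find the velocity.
v = √(2·KE/m) = √(2·5144/28.8) = 18.9 m/s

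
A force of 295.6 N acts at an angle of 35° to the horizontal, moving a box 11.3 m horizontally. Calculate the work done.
W = F·d·cosθ = (295.6)(11.3)cos(35°) = 2736 J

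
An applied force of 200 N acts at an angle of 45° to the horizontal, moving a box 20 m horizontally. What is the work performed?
W = F·d·cosθ = (200)(20)cos(45°) = 2828 J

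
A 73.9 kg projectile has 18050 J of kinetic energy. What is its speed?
v = √(2·KE/m) = √(2·18050/73.9) = 22.1 m/s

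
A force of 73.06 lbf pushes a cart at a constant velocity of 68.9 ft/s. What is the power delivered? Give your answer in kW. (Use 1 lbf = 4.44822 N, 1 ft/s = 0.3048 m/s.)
Convert to SI: F = 324.987 N, v = 21.0007 m/s
P = Fv = (324.987)(21.0007) = 6824.96 W = 6.825 kW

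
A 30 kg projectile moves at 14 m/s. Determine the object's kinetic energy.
KE = ½mv² = ½(30)(14)² = 2940.0 J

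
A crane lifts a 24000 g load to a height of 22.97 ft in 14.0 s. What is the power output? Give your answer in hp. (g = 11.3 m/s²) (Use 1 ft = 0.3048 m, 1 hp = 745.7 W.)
Convert to SI: m = 24.0 kg, h = 7.00126 m, t = 14.0 s
P = mgh/t = (24.0)(11.3)(7.00126)/14.0 = 135.624 W = 0.1819 hp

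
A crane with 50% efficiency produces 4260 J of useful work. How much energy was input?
W_in = W_out/η = 4260/0.5 = 8520 J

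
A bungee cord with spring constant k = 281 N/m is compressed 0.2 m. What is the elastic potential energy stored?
PE = ½kx² = ½(281)(0.2)² = 5.62 J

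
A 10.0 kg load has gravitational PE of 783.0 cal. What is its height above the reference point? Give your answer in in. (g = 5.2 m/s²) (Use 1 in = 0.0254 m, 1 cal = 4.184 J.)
Convert to SI: m = 10.0 kg, PE = 3276.07 J
h = PE/(mg) = 3276.07/(10.0·5.2) = 63.0014 m = 2480 in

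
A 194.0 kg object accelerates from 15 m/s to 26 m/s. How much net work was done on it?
W = ΔKE = ½m(v₂² − v₁²) = ½(194.0)(26² − 15²) = 43747.0 J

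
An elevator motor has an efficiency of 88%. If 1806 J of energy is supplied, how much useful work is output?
W_out = η·W_in = 0.88·1806 = 1589.28 J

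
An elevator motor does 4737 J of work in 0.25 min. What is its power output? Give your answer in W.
Convert to SI: W = 4737.0 J, t = 15.0 s
P = W/t = 4737.0/15.0 = 315.8 W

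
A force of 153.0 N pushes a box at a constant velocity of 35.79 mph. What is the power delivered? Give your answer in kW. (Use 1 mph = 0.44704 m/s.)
Convert to SI: F = 153.0 N, v = 15.9996 m/s
P = Fv = (153.0)(15.9996) = 2447.93 W = 2.448 kW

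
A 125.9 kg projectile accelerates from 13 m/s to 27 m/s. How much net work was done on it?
W = ΔKE = ½m(v₂² − v₁²) = ½(125.9)(27² − 13²) = 35252.0 J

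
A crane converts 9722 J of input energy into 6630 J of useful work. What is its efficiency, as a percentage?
η = W_out/W_in = 6630/9722 = 68.2%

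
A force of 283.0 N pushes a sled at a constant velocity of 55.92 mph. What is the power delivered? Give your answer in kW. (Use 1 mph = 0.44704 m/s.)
Convert to SI: F = 283.0 N, v = 24.9985 m/s
P = Fv = (283.0)(24.9985) = 7074.57 W = 7.075 kW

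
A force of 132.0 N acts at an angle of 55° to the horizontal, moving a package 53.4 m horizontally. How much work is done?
W = F·d·cosθ = (132.0)(53.4)cos(55°) = 4043 J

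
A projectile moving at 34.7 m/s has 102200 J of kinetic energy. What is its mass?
m = 2·KE/v² = 2·102200/(34.7)² = 169.8 kg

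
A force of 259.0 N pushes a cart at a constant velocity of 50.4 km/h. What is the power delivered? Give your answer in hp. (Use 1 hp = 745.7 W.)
Convert to SI: F = 259.0 N, v = 14.0 m/s
P = Fv = (259.0)(14.0) = 3626.0 W = 4.863 hp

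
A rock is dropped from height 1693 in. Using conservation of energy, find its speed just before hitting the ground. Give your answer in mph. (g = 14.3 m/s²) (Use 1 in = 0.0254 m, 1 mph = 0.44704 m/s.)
Convert to SI: h = 43.0022 m
mgh = ½mv² ⇒ v = √(2gh) = √(2·14.3·43.0022) = 35.0694 m/s = 78.45 mph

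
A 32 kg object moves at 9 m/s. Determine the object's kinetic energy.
KE = ½mv² = ½(32)(9)² = 1296.0 J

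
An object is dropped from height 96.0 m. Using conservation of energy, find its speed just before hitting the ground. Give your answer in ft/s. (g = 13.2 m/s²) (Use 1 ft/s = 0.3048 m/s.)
mgh = ½mv² ⇒ v = √(2gh) = √(2·13.2·96.0) = 50.3428 m/s = 165.2 ft/s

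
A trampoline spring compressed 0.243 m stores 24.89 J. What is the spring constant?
k = 2·PE/x² = 2·24.89/(0.243)² = 843.0 N/m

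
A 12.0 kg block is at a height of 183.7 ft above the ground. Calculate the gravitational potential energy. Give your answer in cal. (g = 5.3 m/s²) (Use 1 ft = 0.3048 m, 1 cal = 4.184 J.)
Convert to SI: m = 12.0 kg, h = 55.9918 m
PE = mgh = (12.0)(5.3)(55.9918) = 3561.08 J = 851.1 cal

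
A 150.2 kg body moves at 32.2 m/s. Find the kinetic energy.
KE = ½mv² = ½(150.2)(32.2)² = 77870 J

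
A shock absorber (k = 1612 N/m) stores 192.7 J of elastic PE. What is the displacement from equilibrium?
x = √(2·PE/k) = √(2·192.7/1612) = 0.489 m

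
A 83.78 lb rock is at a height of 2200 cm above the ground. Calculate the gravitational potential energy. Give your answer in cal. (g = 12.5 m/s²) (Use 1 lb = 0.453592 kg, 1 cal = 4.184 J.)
Convert to SI: m = 38.0019 kg, h = 22.0 m
PE = mgh = (38.0019)(12.5)(22.0) = 10450.5 J = 2498 cal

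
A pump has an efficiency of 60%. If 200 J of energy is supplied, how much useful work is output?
W_out = η·W_in = 0.6·200 = 120.0 J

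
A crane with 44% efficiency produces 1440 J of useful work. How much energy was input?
W_in = W_out/η = 1440/0.44 = 3273 J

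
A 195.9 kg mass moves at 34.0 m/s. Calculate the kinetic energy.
KE = ½mv² = ½(195.9)(34.0)² = 113200 J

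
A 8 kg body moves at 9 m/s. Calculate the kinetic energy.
KE = ½mv² = ½(8)(9)² = 324.0 J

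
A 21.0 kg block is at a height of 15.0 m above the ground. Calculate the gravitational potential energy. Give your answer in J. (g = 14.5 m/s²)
PE = mgh = (21.0)(14.5)(15.0) = 4568 J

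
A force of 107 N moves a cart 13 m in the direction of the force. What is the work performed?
W = F·d = (107)(13) = 1391 J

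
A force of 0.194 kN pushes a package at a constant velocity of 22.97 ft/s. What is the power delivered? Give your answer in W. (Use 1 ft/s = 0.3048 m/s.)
Convert to SI: F = 194.0 N, v = 7.00126 m/s
P = Fv = (194.0)(7.00126) = 1358 W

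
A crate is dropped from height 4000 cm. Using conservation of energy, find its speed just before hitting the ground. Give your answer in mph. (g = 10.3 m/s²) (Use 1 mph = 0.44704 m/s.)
Convert to SI: h = 40.0 m
mgh = ½mv² ⇒ v = √(2gh) = √(2·10.3·40.0) = 28.7054 m/s = 64.21 mph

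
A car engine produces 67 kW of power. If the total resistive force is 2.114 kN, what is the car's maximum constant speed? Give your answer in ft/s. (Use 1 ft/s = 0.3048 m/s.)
Convert to SI: F = 2114.0 N
P = Fv ⇒ v = P/F = 67000 W/2114.0 N = 31.6935 m/s = 104.0 ft/s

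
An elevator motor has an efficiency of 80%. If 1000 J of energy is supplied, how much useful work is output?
W_out = η·W_in = 0.8·1000 = 800.0 J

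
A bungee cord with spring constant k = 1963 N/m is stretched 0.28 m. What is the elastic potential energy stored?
PE = ½kx² = ½(1963)(0.28)² = 76.95 J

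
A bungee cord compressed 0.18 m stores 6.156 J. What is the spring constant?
k = 2·PE/x² = 2·6.156/(0.18)² = 380.0 N/m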